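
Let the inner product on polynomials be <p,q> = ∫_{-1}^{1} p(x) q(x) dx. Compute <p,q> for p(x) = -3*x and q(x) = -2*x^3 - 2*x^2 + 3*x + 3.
<p,q> = -18/5

Expand the product: p(x)·q(x) = 6*x^4 + 6*x^3 - 9*x^2 - 9*x.
∫_{-1}^{1} of each monomial x^k gives [2/(k+1) if k even, 0 if k odd]. Integrating term-by-term (or equivalently evaluating the antiderivative F(x) = 6*x^5/5 + 3*x^4/2 - 3*x^3 - 9*x^2/2 at the endpoints):
  F(1) − F(−1) = -24/5 − (-6/5) = -18/5.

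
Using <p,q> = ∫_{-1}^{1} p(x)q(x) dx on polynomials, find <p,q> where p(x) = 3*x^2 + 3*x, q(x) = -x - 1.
<p,q> = -4

Expand the product: p(x)·q(x) = -3*x^3 - 6*x^2 - 3*x.
∫_{-1}^{1} of each monomial x^k gives [2/(k+1) if k even, 0 if k odd]. Integrating term-by-term (or equivalently evaluating the antiderivative F(x) = -3*x^4/4 - 2*x^3 - 3*x^2/2 at the endpoints):
  F(1) − F(−1) = -17/4 − (-1/4) = -4.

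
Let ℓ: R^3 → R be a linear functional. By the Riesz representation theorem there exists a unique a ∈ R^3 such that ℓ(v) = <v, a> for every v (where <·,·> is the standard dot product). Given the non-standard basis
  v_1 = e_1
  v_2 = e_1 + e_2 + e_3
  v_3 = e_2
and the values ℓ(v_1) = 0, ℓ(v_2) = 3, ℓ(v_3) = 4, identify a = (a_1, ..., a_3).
a = (0, 4, -1)

Write a = (a_1, ..., a_3) in the standard basis. For each basis vector v_i, ℓ(v_i) = <v_i, a> is a linear equation in the a_j's. Collect the n equations into a matrix system V a = ℓ, where row i of V is v_i (expressed in the standard basis). Since V is invertible (lower-triangular with 1s on the diagonal, up to permutation), solve by back-substitution:
  V =
[[1, 0, 0],
 [1, 1, 1],
 [0, 1, 0]]
  V a = (0, 3, 4)
Solving gives a = (0, 4, -1).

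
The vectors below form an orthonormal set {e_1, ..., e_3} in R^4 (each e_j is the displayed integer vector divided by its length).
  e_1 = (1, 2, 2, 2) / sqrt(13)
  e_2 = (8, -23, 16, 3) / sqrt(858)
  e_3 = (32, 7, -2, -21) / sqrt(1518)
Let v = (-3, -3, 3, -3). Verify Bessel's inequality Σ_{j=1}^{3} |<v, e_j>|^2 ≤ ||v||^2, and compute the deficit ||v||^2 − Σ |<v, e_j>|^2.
Σ |<v, e_j>|^2 = 387/23; ||v||^2 = 36; deficit = 441/23

Write each e_j = u_j / sqrt(<u_j, u_j>) where u_j is the displayed integer vector. Then <v, e_j> = <v, u_j> / sqrt(<u_j, u_j>), so |<v, e_j>|^2 = <v, u_j>^2 / <u_j, u_j>.
Coefficients: <v, e_1> = -9/sqrt(13), <v, e_2> = 84/sqrt(858), <v, e_3> = -60/sqrt(1518).
Square and sum: Σ |<v, e_j>|^2 = 387/23.
Compute ||v||^2 = v·v = 36.
Deficit = 36 − 387/23 = 441/23 ≥ 0, confirming Bessel's inequality. (The deficit equals ||v − Σ <v,e_j> e_j||^2, the squared distance from v to span{e_j}.)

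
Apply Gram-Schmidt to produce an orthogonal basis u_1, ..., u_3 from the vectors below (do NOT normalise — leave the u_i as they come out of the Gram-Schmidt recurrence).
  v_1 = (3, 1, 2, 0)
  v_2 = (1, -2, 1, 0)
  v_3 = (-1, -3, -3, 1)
Orthogonal basis:
  u_1 = (3, 1, 2, 0)
  u_2 = (5/14, -31/14, 4/7, 0)
  u_3 = (19/15, -19/75, -133/75, 1)

Apply the Gram-Schmidt recurrence
  u_1 = v_1
  u_i = v_i − Σ_{j<i} ((v_i · u_j) / (u_j · u_j)) · u_j.

Step by step this gives:
  u_1 = (3, 1, 2, 0)
  u_2 = (5/14, -31/14, 4/7, 0)
  u_3 = (19/15, -19/75, -133/75, 1)

Orthogonality check:
  u_2 · u_1 = 0 (should be 0)
  u_3 · u_1 = 0 (should be 0)
  u_3 · u_2 = 0 (should be 0)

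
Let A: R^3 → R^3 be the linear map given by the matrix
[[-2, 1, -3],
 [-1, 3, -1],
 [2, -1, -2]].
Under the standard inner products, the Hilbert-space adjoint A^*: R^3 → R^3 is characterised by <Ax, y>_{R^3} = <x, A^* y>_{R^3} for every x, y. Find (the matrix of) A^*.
A^* = A^T =
[[-2, -1, 2],
 [1, 3, -1],
 [-3, -1, -2]]

For real matrices with standard dot products, the defining identity <Ax, y> = <x, A^* y> gives (Ax)^T y = x^T (A^*) y, i.e. x^T A^T y = x^T (A^*) y. Since this holds for all x, y, we must have A^* = A^T. Therefore
A^* =
[[-2, -1, 2],
 [1, 3, -1],
 [-3, -1, -2]].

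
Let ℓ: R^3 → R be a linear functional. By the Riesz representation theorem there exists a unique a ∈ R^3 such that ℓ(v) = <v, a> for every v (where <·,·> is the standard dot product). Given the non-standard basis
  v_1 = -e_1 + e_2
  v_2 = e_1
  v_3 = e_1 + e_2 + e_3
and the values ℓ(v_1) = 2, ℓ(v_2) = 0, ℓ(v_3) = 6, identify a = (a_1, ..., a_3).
a = (0, 2, 4)

Write a = (a_1, ..., a_3) in the standard basis. For each basis vector v_i, ℓ(v_i) = <v_i, a> is a linear equation in the a_j's. Collect the n equations into a matrix system V a = ℓ, where row i of V is v_i (expressed in the standard basis). Since V is invertible (lower-triangular with 1s on the diagonal, up to permutation), solve by back-substitution:
  V =
[[-1, 1, 0],
 [1, 0, 0],
 [1, 1, 1]]
  V a = (2, 0, 6)
Solving gives a = (0, 2, 4).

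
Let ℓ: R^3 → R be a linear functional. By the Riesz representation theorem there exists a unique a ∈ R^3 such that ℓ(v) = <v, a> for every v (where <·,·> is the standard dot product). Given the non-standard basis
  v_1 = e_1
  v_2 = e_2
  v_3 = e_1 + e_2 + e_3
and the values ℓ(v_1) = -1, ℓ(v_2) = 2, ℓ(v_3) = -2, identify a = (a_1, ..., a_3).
a = (-1, 2, -3)

Write a = (a_1, ..., a_3) in the standard basis. For each basis vector v_i, ℓ(v_i) = <v_i, a> is a linear equation in the a_j's. Collect the n equations into a matrix system V a = ℓ, where row i of V is v_i (expressed in the standard basis). Since V is invertible (lower-triangular with 1s on the diagonal, up to permutation), solve by back-substitution:
  V =
[[1, 0, 0],
 [0, 1, 0],
 [1, 1, 1]]
  V a = (-1, 2, -2)
Solving gives a = (-1, 2, -3).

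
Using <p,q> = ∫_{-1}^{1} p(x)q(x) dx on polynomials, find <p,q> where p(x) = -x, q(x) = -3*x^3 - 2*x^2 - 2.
<p,q> = 6/5

Expand the product: p(x)·q(x) = 3*x^4 + 2*x^3 + 2*x.
∫_{-1}^{1} of each monomial x^k gives [2/(k+1) if k even, 0 if k odd]. Integrating term-by-term (or equivalently evaluating the antiderivative F(x) = 3*x^5/5 + x^4/2 + x^2 at the endpoints):
  F(1) − F(−1) = 21/10 − (9/10) = 6/5.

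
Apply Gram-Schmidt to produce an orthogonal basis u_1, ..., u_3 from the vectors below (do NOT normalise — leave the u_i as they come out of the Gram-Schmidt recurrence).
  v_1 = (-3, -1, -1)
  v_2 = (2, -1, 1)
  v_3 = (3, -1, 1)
Orthogonal basis:
  u_1 = (-3, -1, -1)
  u_2 = (4/11, -17/11, 5/11)
  u_3 = (2/15, -1/15, -1/3)

Apply the Gram-Schmidt recurrence
  u_1 = v_1
  u_i = v_i − Σ_{j<i} ((v_i · u_j) / (u_j · u_j)) · u_j.

Step by step this gives:
  u_1 = (-3, -1, -1)
  u_2 = (4/11, -17/11, 5/11)
  u_3 = (2/15, -1/15, -1/3)

Orthogonality check:
  u_2 · u_1 = 0 (should be 0)
  u_3 · u_1 = 0 (should be 0)
  u_3 · u_2 = 0 (should be 0)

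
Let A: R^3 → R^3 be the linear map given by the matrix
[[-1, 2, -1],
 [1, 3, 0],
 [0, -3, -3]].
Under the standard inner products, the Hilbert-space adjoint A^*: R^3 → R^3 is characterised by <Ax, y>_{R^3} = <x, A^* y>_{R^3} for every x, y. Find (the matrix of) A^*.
A^* = A^T =
[[-1, 1, 0],
 [2, 3, -3],
 [-1, 0, -3]]

For real matrices with standard dot products, the defining identity <Ax, y> = <x, A^* y> gives (Ax)^T y = x^T (A^*) y, i.e. x^T A^T y = x^T (A^*) y. Since this holds for all x, y, we must have A^* = A^T. Therefore
A^* =
[[-1, 1, 0],
 [2, 3, -3],
 [-1, 0, -3]].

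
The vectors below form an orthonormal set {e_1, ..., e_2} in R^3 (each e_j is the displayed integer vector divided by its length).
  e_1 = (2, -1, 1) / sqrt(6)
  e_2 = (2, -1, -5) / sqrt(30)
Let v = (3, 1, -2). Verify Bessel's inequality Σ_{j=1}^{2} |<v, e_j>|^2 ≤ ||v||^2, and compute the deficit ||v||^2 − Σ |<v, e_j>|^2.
Σ |<v, e_j>|^2 = 9; ||v||^2 = 14; deficit = 5

Write each e_j = u_j / sqrt(<u_j, u_j>) where u_j is the displayed integer vector. Then <v, e_j> = <v, u_j> / sqrt(<u_j, u_j>), so |<v, e_j>|^2 = <v, u_j>^2 / <u_j, u_j>.
Coefficients: <v, e_1> = 3/sqrt(6), <v, e_2> = 15/sqrt(30).
Square and sum: Σ |<v, e_j>|^2 = 9.
Compute ||v||^2 = v·v = 14.
Deficit = 14 − 9 = 5 ≥ 0, confirming Bessel's inequality. (The deficit equals ||v − Σ <v,e_j> e_j||^2, the squared distance from v to span{e_j}.)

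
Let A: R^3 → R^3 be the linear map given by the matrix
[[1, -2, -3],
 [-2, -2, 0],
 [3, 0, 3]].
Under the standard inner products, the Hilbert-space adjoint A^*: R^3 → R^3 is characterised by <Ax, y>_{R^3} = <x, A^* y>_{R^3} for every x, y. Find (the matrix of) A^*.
A^* = A^T =
[[1, -2, 3],
 [-2, -2, 0],
 [-3, 0, 3]]

For real matrices with standard dot products, the defining identity <Ax, y> = <x, A^* y> gives (Ax)^T y = x^T (A^*) y, i.e. x^T A^T y = x^T (A^*) y. Since this holds for all x, y, we must have A^* = A^T. Therefore
A^* =
[[1, -2, 3],
 [-2, -2, 0],
 [-3, 0, 3]].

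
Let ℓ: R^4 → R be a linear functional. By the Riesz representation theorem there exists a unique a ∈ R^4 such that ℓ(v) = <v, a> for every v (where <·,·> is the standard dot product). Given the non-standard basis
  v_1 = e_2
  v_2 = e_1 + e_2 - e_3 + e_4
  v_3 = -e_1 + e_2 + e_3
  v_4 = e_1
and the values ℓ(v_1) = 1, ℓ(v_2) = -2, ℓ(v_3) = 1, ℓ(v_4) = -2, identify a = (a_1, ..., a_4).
a = (-2, 1, -2, -3)

Write a = (a_1, ..., a_4) in the standard basis. For each basis vector v_i, ℓ(v_i) = <v_i, a> is a linear equation in the a_j's. Collect the n equations into a matrix system V a = ℓ, where row i of V is v_i (expressed in the standard basis). Since V is invertible (lower-triangular with 1s on the diagonal, up to permutation), solve by back-substitution:
  V =
[[0, 1, 0, 0],
 [1, 1, -1, 1],
 [-1, 1, 1, 0],
 [1, 0, 0, 0]]
  V a = (1, -2, 1, -2)
Solving gives a = (-2, 1, -2, -3).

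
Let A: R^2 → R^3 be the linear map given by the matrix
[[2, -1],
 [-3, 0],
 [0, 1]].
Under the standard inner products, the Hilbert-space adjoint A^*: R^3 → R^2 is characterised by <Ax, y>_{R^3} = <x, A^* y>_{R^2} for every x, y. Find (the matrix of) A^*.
A^* = A^T =
[[2, -3, 0],
 [-1, 0, 1]]

For real matrices with standard dot products, the defining identity <Ax, y> = <x, A^* y> gives (Ax)^T y = x^T (A^*) y, i.e. x^T A^T y = x^T (A^*) y. Since this holds for all x, y, we must have A^* = A^T. Therefore
A^* =
[[2, -3, 0],
 [-1, 0, 1]].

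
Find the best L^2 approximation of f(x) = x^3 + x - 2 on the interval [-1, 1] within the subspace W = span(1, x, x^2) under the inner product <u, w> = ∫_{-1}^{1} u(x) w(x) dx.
g(x) = 8*x/5 - 2

The best approximation g ∈ W is the orthogonal projection of f onto W. Writing g = a_0 + a_1 x + a_2 x^2, the coefficients solve the normal equations G · a = b where
  G_{ij} = <φ_i, φ_j> and b_i = <f, φ_i>, with φ_0 = 1, φ_1 = x, φ_2 = x^2.
G =
  [2, 0, 2/3]
  [0, 2/3, 0]
  [2/3, 0, 2/5],
b = (-4, 16/15, -4/3).
Solving gives a_0 = -2, a_1 = 8/5, a_2 = 0, so
  g(x) = 8*x/5 - 2.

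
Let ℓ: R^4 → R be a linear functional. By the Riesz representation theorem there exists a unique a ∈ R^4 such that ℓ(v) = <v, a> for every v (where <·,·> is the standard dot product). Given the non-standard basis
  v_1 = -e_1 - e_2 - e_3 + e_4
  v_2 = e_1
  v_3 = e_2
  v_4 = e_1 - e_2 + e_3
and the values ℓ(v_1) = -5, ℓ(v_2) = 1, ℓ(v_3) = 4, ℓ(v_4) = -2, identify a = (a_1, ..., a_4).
a = (1, 4, 1, 1)

Write a = (a_1, ..., a_4) in the standard basis. For each basis vector v_i, ℓ(v_i) = <v_i, a> is a linear equation in the a_j's. Collect the n equations into a matrix system V a = ℓ, where row i of V is v_i (expressed in the standard basis). Since V is invertible (lower-triangular with 1s on the diagonal, up to permutation), solve by back-substitution:
  V =
[[-1, -1, -1, 1],
 [1, 0, 0, 0],
 [0, 1, 0, 0],
 [1, -1, 1, 0]]
  V a = (-5, 1, 4, -2)
Solving gives a = (1, 4, 1, 1).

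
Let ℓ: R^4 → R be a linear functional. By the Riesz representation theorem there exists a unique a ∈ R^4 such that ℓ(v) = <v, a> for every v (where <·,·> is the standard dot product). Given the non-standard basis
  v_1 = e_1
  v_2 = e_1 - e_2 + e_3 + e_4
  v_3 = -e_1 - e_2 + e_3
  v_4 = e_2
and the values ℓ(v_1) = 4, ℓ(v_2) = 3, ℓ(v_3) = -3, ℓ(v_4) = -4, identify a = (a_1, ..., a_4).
a = (4, -4, -3, -2)

Write a = (a_1, ..., a_4) in the standard basis. For each basis vector v_i, ℓ(v_i) = <v_i, a> is a linear equation in the a_j's. Collect the n equations into a matrix system V a = ℓ, where row i of V is v_i (expressed in the standard basis). Since V is invertible (lower-triangular with 1s on the diagonal, up to permutation), solve by back-substitution:
  V =
[[1, 0, 0, 0],
 [1, -1, 1, 1],
 [-1, -1, 1, 0],
 [0, 1, 0, 0]]
  V a = (4, 3, -3, -4)
Solving gives a = (4, -4, -3, -2).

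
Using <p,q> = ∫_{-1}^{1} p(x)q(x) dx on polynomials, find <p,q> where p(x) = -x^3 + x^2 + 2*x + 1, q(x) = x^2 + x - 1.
<p,q> = -2/3

Expand the product: p(x)·q(x) = -x^5 + 4*x^3 + 2*x^2 - x - 1.
∫_{-1}^{1} of each monomial x^k gives [2/(k+1) if k even, 0 if k odd]. Integrating term-by-term (or equivalently evaluating the antiderivative F(x) = -x^6/6 + x^4 + 2*x^3/3 - x^2/2 - x at the endpoints):
  F(1) − F(−1) = 0 − (2/3) = -2/3.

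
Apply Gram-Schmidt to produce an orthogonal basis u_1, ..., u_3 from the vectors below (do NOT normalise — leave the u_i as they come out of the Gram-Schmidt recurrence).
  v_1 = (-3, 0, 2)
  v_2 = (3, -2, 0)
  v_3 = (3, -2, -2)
Orthogonal basis:
  u_1 = (-3, 0, 2)
  u_2 = (12/13, -2, 18/13)
  u_3 = (-6/11, -9/11, -9/11)

Apply the Gram-Schmidt recurrence
  u_1 = v_1
  u_i = v_i − Σ_{j<i} ((v_i · u_j) / (u_j · u_j)) · u_j.

Step by step this gives:
  u_1 = (-3, 0, 2)
  u_2 = (12/13, -2, 18/13)
  u_3 = (-6/11, -9/11, -9/11)

Orthogonality check:
  u_2 · u_1 = 0 (should be 0)
  u_3 · u_1 = 0 (should be 0)
  u_3 · u_2 = 0 (should be 0)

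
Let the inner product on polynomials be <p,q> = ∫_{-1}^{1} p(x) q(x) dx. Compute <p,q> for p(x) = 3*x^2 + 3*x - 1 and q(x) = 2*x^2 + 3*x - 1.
<p,q> = 106/15

Expand the product: p(x)·q(x) = 6*x^4 + 15*x^3 + 4*x^2 - 6*x + 1.
∫_{-1}^{1} of each monomial x^k gives [2/(k+1) if k even, 0 if k odd]. Integrating term-by-term (or equivalently evaluating the antiderivative F(x) = 6*x^5/5 + 15*x^4/4 + 4*x^3/3 - 3*x^2 + x at the endpoints):
  F(1) − F(−1) = 257/60 − (-167/60) = 106/15.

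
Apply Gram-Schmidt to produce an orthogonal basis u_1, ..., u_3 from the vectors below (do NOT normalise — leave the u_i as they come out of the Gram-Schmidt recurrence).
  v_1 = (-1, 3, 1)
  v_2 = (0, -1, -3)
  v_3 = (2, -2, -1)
Orthogonal basis:
  u_1 = (-1, 3, 1)
  u_2 = (-6/11, 7/11, -27/11)
  u_3 = (44/37, 33/74, -11/74)

Apply the Gram-Schmidt recurrence
  u_1 = v_1
  u_i = v_i − Σ_{j<i} ((v_i · u_j) / (u_j · u_j)) · u_j.

Step by step this gives:
  u_1 = (-1, 3, 1)
  u_2 = (-6/11, 7/11, -27/11)
  u_3 = (44/37, 33/74, -11/74)

Orthogonality check:
  u_2 · u_1 = 0 (should be 0)
  u_3 · u_1 = 0 (should be 0)
  u_3 · u_2 = 0 (should be 0)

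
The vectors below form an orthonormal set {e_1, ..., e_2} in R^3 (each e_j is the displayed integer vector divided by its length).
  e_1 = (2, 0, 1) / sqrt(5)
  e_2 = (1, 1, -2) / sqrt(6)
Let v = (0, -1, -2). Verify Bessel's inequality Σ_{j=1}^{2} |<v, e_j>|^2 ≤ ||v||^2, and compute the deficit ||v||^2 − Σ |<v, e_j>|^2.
Σ |<v, e_j>|^2 = 23/10; ||v||^2 = 5; deficit = 27/10

Write each e_j = u_j / sqrt(<u_j, u_j>) where u_j is the displayed integer vector. Then <v, e_j> = <v, u_j> / sqrt(<u_j, u_j>), so |<v, e_j>|^2 = <v, u_j>^2 / <u_j, u_j>.
Coefficients: <v, e_1> = -2/sqrt(5), <v, e_2> = 3/sqrt(6).
Square and sum: Σ |<v, e_j>|^2 = 23/10.
Compute ||v||^2 = v·v = 5.
Deficit = 5 − 23/10 = 27/10 ≥ 0, confirming Bessel's inequality. (The deficit equals ||v − Σ <v,e_j> e_j||^2, the squared distance from v to span{e_j}.)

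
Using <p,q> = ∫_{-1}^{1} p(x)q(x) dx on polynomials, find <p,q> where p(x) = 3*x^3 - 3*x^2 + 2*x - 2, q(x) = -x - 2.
<p,q> = 142/15

Expand the product: p(x)·q(x) = -3*x^4 - 3*x^3 + 4*x^2 - 2*x + 4.
∫_{-1}^{1} of each monomial x^k gives [2/(k+1) if k even, 0 if k odd]. Integrating term-by-term (or equivalently evaluating the antiderivative F(x) = -3*x^5/5 - 3*x^4/4 + 4*x^3/3 - x^2 + 4*x at the endpoints):
  F(1) − F(−1) = 179/60 − (-389/60) = 142/15.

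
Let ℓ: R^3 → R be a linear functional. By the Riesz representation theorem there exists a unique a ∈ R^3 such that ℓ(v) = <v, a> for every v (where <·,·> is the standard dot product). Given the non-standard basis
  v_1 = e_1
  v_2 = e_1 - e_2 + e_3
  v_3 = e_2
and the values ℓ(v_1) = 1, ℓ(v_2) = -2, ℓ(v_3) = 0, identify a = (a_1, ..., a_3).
a = (1, 0, -3)

Write a = (a_1, ..., a_3) in the standard basis. For each basis vector v_i, ℓ(v_i) = <v_i, a> is a linear equation in the a_j's. Collect the n equations into a matrix system V a = ℓ, where row i of V is v_i (expressed in the standard basis). Since V is invertible (lower-triangular with 1s on the diagonal, up to permutation), solve by back-substitution:
  V =
[[1, 0, 0],
 [1, -1, 1],
 [0, 1, 0]]
  V a = (1, -2, 0)
Solving gives a = (1, 0, -3).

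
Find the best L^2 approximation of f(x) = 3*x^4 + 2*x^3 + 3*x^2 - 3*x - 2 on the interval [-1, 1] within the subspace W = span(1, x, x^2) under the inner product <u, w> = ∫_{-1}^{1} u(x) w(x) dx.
g(x) = 39*x^2/7 - 9*x/5 - 79/35

The best approximation g ∈ W is the orthogonal projection of f onto W. Writing g = a_0 + a_1 x + a_2 x^2, the coefficients solve the normal equations G · a = b where
  G_{ij} = <φ_i, φ_j> and b_i = <f, φ_i>, with φ_0 = 1, φ_1 = x, φ_2 = x^2.
G =
  [2, 0, 2/3]
  [0, 2/3, 0]
  [2/3, 0, 2/5],
b = (-4/5, -6/5, 76/105).
Solving gives a_0 = -79/35, a_1 = -9/5, a_2 = 39/7, so
  g(x) = 39*x^2/7 - 9*x/5 - 79/35.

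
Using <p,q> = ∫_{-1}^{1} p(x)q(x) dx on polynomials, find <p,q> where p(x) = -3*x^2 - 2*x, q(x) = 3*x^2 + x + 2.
<p,q> = -134/15

Expand the product: p(x)·q(x) = -9*x^4 - 9*x^3 - 8*x^2 - 4*x.
∫_{-1}^{1} of each monomial x^k gives [2/(k+1) if k even, 0 if k odd]. Integrating term-by-term (or equivalently evaluating the antiderivative F(x) = -9*x^5/5 - 9*x^4/4 - 8*x^3/3 - 2*x^2 at the endpoints):
  F(1) − F(−1) = -523/60 − (13/60) = -134/15.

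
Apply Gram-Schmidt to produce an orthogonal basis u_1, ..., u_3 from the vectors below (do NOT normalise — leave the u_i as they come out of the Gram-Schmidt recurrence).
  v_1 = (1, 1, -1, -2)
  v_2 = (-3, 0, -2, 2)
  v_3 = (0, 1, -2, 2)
Orthogonal basis:
  u_1 = (1, 1, -1, -2)
  u_2 = (-16/7, 5/7, -19/7, 4/7)
  u_3 = (65/47, 71/94, -63/94, 66/47)

Apply the Gram-Schmidt recurrence
  u_1 = v_1
  u_i = v_i − Σ_{j<i} ((v_i · u_j) / (u_j · u_j)) · u_j.

Step by step this gives:
  u_1 = (1, 1, -1, -2)
  u_2 = (-16/7, 5/7, -19/7, 4/7)
  u_3 = (65/47, 71/94, -63/94, 66/47)

Orthogonality check:
  u_2 · u_1 = 0 (should be 0)
  u_3 · u_1 = 0 (should be 0)
  u_3 · u_2 = 0 (should be 0)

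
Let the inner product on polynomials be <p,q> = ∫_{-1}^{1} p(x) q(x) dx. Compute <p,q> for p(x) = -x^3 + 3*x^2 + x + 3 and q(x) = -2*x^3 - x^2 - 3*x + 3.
<p,q> = 692/35

Expand the product: p(x)·q(x) = 2*x^6 - 5*x^5 - 2*x^4 - 19*x^3 + 3*x^2 - 6*x + 9.
∫_{-1}^{1} of each monomial x^k gives [2/(k+1) if k even, 0 if k odd]. Integrating term-by-term (or equivalently evaluating the antiderivative F(x) = 2*x^7/7 - 5*x^6/6 - 2*x^5/5 - 19*x^4/4 + x^3 - 3*x^2 + 9*x at the endpoints):
  F(1) − F(−1) = 547/420 − (-7757/420) = 692/35.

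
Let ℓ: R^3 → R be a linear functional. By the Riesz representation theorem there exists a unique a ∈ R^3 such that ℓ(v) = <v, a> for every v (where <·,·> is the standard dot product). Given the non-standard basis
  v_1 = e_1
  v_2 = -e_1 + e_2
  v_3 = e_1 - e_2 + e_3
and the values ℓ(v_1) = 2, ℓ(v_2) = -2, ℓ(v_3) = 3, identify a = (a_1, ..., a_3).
a = (2, 0, 1)

Write a = (a_1, ..., a_3) in the standard basis. For each basis vector v_i, ℓ(v_i) = <v_i, a> is a linear equation in the a_j's. Collect the n equations into a matrix system V a = ℓ, where row i of V is v_i (expressed in the standard basis). Since V is invertible (lower-triangular with 1s on the diagonal, up to permutation), solve by back-substitution:
  V =
[[1, 0, 0],
 [-1, 1, 0],
 [1, -1, 1]]
  V a = (2, -2, 3)
Solving gives a = (2, 0, 1).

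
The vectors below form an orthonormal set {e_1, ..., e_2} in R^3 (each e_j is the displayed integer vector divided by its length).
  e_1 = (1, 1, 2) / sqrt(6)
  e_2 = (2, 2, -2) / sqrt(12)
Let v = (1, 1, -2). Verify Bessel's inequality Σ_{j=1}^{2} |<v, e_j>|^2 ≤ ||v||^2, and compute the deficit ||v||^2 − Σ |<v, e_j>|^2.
Σ |<v, e_j>|^2 = 6; ||v||^2 = 6; deficit = 0

Write each e_j = u_j / sqrt(<u_j, u_j>) where u_j is the displayed integer vector. Then <v, e_j> = <v, u_j> / sqrt(<u_j, u_j>), so |<v, e_j>|^2 = <v, u_j>^2 / <u_j, u_j>.
Coefficients: <v, e_1> = -2/sqrt(6), <v, e_2> = 8/sqrt(12).
Square and sum: Σ |<v, e_j>|^2 = 6.
Compute ||v||^2 = v·v = 6.
Deficit = 6 − 6 = 0 ≥ 0, confirming Bessel's inequality. (The deficit equals ||v − Σ <v,e_j> e_j||^2, the squared distance from v to span{e_j}.)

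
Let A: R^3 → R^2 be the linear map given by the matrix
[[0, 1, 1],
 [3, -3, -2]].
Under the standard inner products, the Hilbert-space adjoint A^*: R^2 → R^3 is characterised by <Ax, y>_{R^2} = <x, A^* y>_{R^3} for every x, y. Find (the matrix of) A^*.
A^* = A^T =
[[0, 3],
 [1, -3],
 [1, -2]]

For real matrices with standard dot products, the defining identity <Ax, y> = <x, A^* y> gives (Ax)^T y = x^T (A^*) y, i.e. x^T A^T y = x^T (A^*) y. Since this holds for all x, y, we must have A^* = A^T. Therefore
A^* =
[[0, 3],
 [1, -3],
 [1, -2]].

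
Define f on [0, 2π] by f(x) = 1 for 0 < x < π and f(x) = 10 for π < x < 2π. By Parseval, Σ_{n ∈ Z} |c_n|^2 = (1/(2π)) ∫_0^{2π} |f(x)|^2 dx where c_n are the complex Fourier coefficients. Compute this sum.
Σ |c_n|^2 = 101/2

Parseval equates the L^2 energy of f (normalised by 1/(2π)) with the ℓ^2 sum of its Fourier coefficients: (1/(2π)) ∫_0^{2π} |f|^2 = Σ |c_n|^2.
Compute the left side: (1/(2π)) [∫_0^π 1^2 dx + ∫_π^{2π} 10^2 dx] = (1/(2π)) · (1π + 100π) = (1 + 100)/2 = 101/2.
So Σ_{n ∈ Z} |c_n|^2 = 101/2.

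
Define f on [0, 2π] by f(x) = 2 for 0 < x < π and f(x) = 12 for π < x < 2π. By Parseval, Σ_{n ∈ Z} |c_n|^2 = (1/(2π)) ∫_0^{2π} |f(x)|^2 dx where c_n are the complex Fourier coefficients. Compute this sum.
Σ |c_n|^2 = 74

Parseval equates the L^2 energy of f (normalised by 1/(2π)) with the ℓ^2 sum of its Fourier coefficients: (1/(2π)) ∫_0^{2π} |f|^2 = Σ |c_n|^2.
Compute the left side: (1/(2π)) [∫_0^π 2^2 dx + ∫_π^{2π} 12^2 dx] = (1/(2π)) · (4π + 144π) = (4 + 144)/2 = 74.
So Σ_{n ∈ Z} |c_n|^2 = 74.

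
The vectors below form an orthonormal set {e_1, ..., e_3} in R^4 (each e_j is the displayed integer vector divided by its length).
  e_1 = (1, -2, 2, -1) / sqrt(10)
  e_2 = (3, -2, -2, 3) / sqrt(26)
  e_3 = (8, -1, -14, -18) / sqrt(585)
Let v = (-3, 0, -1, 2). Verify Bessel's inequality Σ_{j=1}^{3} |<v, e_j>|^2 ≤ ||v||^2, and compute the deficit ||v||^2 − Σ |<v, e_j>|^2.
Σ |<v, e_j>|^2 = 77/9; ||v||^2 = 14; deficit = 49/9

Write each e_j = u_j / sqrt(<u_j, u_j>) where u_j is the displayed integer vector. Then <v, e_j> = <v, u_j> / sqrt(<u_j, u_j>), so |<v, e_j>|^2 = <v, u_j>^2 / <u_j, u_j>.
Coefficients: <v, e_1> = -7/sqrt(10), <v, e_2> = -1/sqrt(26), <v, e_3> = -46/sqrt(585).
Square and sum: Σ |<v, e_j>|^2 = 77/9.
Compute ||v||^2 = v·v = 14.
Deficit = 14 − 77/9 = 49/9 ≥ 0, confirming Bessel's inequality. (The deficit equals ||v − Σ <v,e_j> e_j||^2, the squared distance from v to span{e_j}.)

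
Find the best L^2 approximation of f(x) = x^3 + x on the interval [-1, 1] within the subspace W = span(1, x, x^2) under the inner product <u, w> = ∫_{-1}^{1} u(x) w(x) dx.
g(x) = 8*x/5

The best approximation g ∈ W is the orthogonal projection of f onto W. Writing g = a_0 + a_1 x + a_2 x^2, the coefficients solve the normal equations G · a = b where
  G_{ij} = <φ_i, φ_j> and b_i = <f, φ_i>, with φ_0 = 1, φ_1 = x, φ_2 = x^2.
G =
  [2, 0, 2/3]
  [0, 2/3, 0]
  [2/3, 0, 2/5],
b = (0, 16/15, 0).
Solving gives a_0 = 0, a_1 = 8/5, a_2 = 0, so
  g(x) = 8*x/5.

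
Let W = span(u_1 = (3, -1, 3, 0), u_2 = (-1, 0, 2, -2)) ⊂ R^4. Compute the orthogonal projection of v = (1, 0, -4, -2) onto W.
proj_W(v) = (-65/81, 11/27, -167/81, 68/81)

Set up U = [u_1 | ... | u_2] ∈ R^(4×2). The projector onto W = col(U) is P = U (U^T U)^(-1) U^T.
Compute U^T U =
  [19, 3]
  [3, 9],
and U^T v = (-9, -5).
Solve U^T U · c = U^T v for the coefficients: c = (-11/27, -34/81). The projection is proj_W(v) = U c.
Check: (v - proj_W(v)) · u_1 = 0  (should be 0).
Check: (v - proj_W(v)) · u_2 = 0  (should be 0).
Result: proj_W(v) = (-65/81, 11/27, -167/81, 68/81).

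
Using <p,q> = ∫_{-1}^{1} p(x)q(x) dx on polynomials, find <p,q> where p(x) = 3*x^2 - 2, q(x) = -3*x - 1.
<p,q> = 2

Expand the product: p(x)·q(x) = -9*x^3 - 3*x^2 + 6*x + 2.
∫_{-1}^{1} of each monomial x^k gives [2/(k+1) if k even, 0 if k odd]. Integrating term-by-term (or equivalently evaluating the antiderivative F(x) = -9*x^4/4 - x^3 + 3*x^2 + 2*x at the endpoints):
  F(1) − F(−1) = 7/4 − (-1/4) = 2.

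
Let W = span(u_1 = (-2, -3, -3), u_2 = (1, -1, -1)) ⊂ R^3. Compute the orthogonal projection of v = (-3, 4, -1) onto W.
proj_W(v) = (-3, 3/2, 3/2)

Set up U = [u_1 | ... | u_2] ∈ R^(3×2). The projector onto W = col(U) is P = U (U^T U)^(-1) U^T.
Compute U^T U =
  [22, 4]
  [4, 3],
and U^T v = (-3, -6).
Solve U^T U · c = U^T v for the coefficients: c = (3/10, -12/5). The projection is proj_W(v) = U c.
Check: (v - proj_W(v)) · u_1 = 0  (should be 0).
Check: (v - proj_W(v)) · u_2 = 0  (should be 0).
Result: proj_W(v) = (-3, 3/2, 3/2).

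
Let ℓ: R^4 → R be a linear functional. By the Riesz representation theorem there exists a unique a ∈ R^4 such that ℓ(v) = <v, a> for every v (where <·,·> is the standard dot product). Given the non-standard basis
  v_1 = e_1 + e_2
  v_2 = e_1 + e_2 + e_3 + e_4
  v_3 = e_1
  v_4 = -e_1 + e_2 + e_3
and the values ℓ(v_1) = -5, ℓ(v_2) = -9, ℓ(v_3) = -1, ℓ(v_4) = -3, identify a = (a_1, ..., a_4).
a = (-1, -4, 0, -4)

Write a = (a_1, ..., a_4) in the standard basis. For each basis vector v_i, ℓ(v_i) = <v_i, a> is a linear equation in the a_j's. Collect the n equations into a matrix system V a = ℓ, where row i of V is v_i (expressed in the standard basis). Since V is invertible (lower-triangular with 1s on the diagonal, up to permutation), solve by back-substitution:
  V =
[[1, 1, 0, 0],
 [1, 1, 1, 1],
 [1, 0, 0, 0],
 [-1, 1, 1, 0]]
  V a = (-5, -9, -1, -3)
Solving gives a = (-1, -4, 0, -4).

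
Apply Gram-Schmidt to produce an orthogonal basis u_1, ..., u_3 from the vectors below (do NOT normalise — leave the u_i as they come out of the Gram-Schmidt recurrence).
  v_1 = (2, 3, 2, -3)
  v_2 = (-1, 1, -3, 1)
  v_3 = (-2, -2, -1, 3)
Orthogonal basis:
  u_1 = (2, 3, 2, -3)
  u_2 = (-5/13, 25/13, -31/13, 1/13)
  u_3 = (-25/62, 16/31, 1/2, 18/31)

Apply the Gram-Schmidt recurrence
  u_1 = v_1
  u_i = v_i − Σ_{j<i} ((v_i · u_j) / (u_j · u_j)) · u_j.

Step by step this gives:
  u_1 = (2, 3, 2, -3)
  u_2 = (-5/13, 25/13, -31/13, 1/13)
  u_3 = (-25/62, 16/31, 1/2, 18/31)

Orthogonality check:
  u_2 · u_1 = 0 (should be 0)
  u_3 · u_1 = 0 (should be 0)
  u_3 · u_2 = 0 (should be 0)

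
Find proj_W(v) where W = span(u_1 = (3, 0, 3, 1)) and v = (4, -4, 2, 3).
proj_W(v) = (63/19, 0, 63/19, 21/19)

Set up U = [u_1 | ... | u_1] ∈ R^(4×1). The projector onto W = col(U) is P = U (U^T U)^(-1) U^T.
Compute U^T U =
  [19],
and U^T v = (21).
Solve U^T U · c = U^T v for the coefficients: c = (21/19). The projection is proj_W(v) = U c.
Check: (v - proj_W(v)) · u_1 = 0  (should be 0).
Result: proj_W(v) = (63/19, 0, 63/19, 21/19).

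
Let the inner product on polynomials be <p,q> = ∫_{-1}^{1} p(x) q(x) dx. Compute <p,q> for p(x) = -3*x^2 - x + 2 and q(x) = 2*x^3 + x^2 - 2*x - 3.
<p,q> = -16/3

Expand the product: p(x)·q(x) = -6*x^5 - 5*x^4 + 9*x^3 + 13*x^2 - x - 6.
∫_{-1}^{1} of each monomial x^k gives [2/(k+1) if k even, 0 if k odd]. Integrating term-by-term (or equivalently evaluating the antiderivative F(x) = -x^6 - x^5 + 9*x^4/4 + 13*x^3/3 - x^2/2 - 6*x at the endpoints):
  F(1) − F(−1) = -23/12 − (41/12) = -16/3.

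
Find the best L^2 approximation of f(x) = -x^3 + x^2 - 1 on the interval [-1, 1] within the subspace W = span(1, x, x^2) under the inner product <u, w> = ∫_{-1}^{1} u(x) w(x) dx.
g(x) = x^2 - 3*x/5 - 1

The best approximation g ∈ W is the orthogonal projection of f onto W. Writing g = a_0 + a_1 x + a_2 x^2, the coefficients solve the normal equations G · a = b where
  G_{ij} = <φ_i, φ_j> and b_i = <f, φ_i>, with φ_0 = 1, φ_1 = x, φ_2 = x^2.
G =
  [2, 0, 2/3]
  [0, 2/3, 0]
  [2/3, 0, 2/5],
b = (-4/3, -2/5, -4/15).
Solving gives a_0 = -1, a_1 = -3/5, a_2 = 1, so
  g(x) = x^2 - 3*x/5 - 1.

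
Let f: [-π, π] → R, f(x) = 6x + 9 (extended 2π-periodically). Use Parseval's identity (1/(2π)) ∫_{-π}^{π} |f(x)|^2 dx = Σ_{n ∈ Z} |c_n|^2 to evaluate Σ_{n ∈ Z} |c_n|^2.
Σ |c_n|^2 = 12π^2 + 81

Expand and integrate term by term over [-π, π]:
  ∫ (6x)^2 dx = 36·(2π^3/3); ∫ 2·6·(9)·x dx = 0 (odd integrand); ∫ 9^2 dx = 81·2π.
So (1/(2π)) ∫_{-π}^{π} (6x + 9)^2 dx = 36π^2/3 + 81 = 12π^2 + 81.
Parseval ⇒ Σ |c_n|^2 = 12π^2 + 81.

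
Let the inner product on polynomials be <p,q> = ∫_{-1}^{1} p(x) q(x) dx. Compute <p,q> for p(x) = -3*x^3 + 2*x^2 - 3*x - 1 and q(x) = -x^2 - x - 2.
<p,q> = 22/5

Expand the product: p(x)·q(x) = 3*x^5 + x^4 + 7*x^3 + 7*x + 2.
∫_{-1}^{1} of each monomial x^k gives [2/(k+1) if k even, 0 if k odd]. Integrating term-by-term (or equivalently evaluating the antiderivative F(x) = x^6/2 + x^5/5 + 7*x^4/4 + 7*x^2/2 + 2*x at the endpoints):
  F(1) − F(−1) = 159/20 − (71/20) = 22/5.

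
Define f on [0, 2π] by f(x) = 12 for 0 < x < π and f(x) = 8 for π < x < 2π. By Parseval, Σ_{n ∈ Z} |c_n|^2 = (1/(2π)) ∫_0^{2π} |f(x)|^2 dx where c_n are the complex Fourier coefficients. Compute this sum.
Σ |c_n|^2 = 104

Parseval equates the L^2 energy of f (normalised by 1/(2π)) with the ℓ^2 sum of its Fourier coefficients: (1/(2π)) ∫_0^{2π} |f|^2 = Σ |c_n|^2.
Compute the left side: (1/(2π)) [∫_0^π 12^2 dx + ∫_π^{2π} 8^2 dx] = (1/(2π)) · (144π + 64π) = (144 + 64)/2 = 104.
So Σ_{n ∈ Z} |c_n|^2 = 104.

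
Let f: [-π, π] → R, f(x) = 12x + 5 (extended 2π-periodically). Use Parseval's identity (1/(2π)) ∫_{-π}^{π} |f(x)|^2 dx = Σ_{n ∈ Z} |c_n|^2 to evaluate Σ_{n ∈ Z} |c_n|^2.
Σ |c_n|^2 = 48π^2 + 25

Expand and integrate term by term over [-π, π]:
  ∫ (12x)^2 dx = 144·(2π^3/3); ∫ 2·12·(5)·x dx = 0 (odd integrand); ∫ 5^2 dx = 25·2π.
So (1/(2π)) ∫_{-π}^{π} (12x + 5)^2 dx = 144π^2/3 + 25 = 48π^2 + 25.
Parseval ⇒ Σ |c_n|^2 = 48π^2 + 25.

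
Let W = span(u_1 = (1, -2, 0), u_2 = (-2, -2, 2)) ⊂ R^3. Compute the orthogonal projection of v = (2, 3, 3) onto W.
proj_W(v) = (-2/7, 13/7, -3/7)

Set up U = [u_1 | ... | u_2] ∈ R^(3×2). The projector onto W = col(U) is P = U (U^T U)^(-1) U^T.
Compute U^T U =
  [5, 2]
  [2, 12],
and U^T v = (-4, -4).
Solve U^T U · c = U^T v for the coefficients: c = (-5/7, -3/14). The projection is proj_W(v) = U c.
Check: (v - proj_W(v)) · u_1 = 0  (should be 0).
Check: (v - proj_W(v)) · u_2 = 0  (should be 0).
Result: proj_W(v) = (-2/7, 13/7, -3/7).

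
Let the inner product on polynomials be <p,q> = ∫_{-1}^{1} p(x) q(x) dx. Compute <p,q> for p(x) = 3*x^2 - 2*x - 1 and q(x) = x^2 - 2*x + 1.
<p,q> = 16/5

Expand the product: p(x)·q(x) = 3*x^4 - 8*x^3 + 6*x^2 - 1.
∫_{-1}^{1} of each monomial x^k gives [2/(k+1) if k even, 0 if k odd]. Integrating term-by-term (or equivalently evaluating the antiderivative F(x) = 3*x^5/5 - 2*x^4 + 2*x^3 - x at the endpoints):
  F(1) − F(−1) = -2/5 − (-18/5) = 16/5.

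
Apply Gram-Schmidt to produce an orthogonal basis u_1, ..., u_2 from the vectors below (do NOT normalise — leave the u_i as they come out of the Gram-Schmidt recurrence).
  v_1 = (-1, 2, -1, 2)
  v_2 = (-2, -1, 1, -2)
Orthogonal basis:
  u_1 = (-1, 2, -1, 2)
  u_2 = (-5/2, 0, 1/2, -1)

Apply the Gram-Schmidt recurrence
  u_1 = v_1
  u_i = v_i − Σ_{j<i} ((v_i · u_j) / (u_j · u_j)) · u_j.

Step by step this gives:
  u_1 = (-1, 2, -1, 2)
  u_2 = (-5/2, 0, 1/2, -1)

Orthogonality check:
  u_2 · u_1 = 0 (should be 0)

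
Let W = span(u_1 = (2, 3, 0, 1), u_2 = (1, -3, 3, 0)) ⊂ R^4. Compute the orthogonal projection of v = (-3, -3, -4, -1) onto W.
proj_W(v) = (-888/217, -450/217, -84/31, -346/217)

Set up U = [u_1 | ... | u_2] ∈ R^(4×2). The projector onto W = col(U) is P = U (U^T U)^(-1) U^T.
Compute U^T U =
  [14, -7]
  [-7, 19],
and U^T v = (-16, -6).
Solve U^T U · c = U^T v for the coefficients: c = (-346/217, -28/31). The projection is proj_W(v) = U c.
Check: (v - proj_W(v)) · u_1 = 0  (should be 0).
Check: (v - proj_W(v)) · u_2 = 0  (should be 0).
Result: proj_W(v) = (-888/217, -450/217, -84/31, -346/217).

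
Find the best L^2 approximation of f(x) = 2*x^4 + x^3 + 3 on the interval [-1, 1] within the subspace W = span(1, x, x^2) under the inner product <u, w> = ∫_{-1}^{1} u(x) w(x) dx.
g(x) = 12*x^2/7 + 3*x/5 + 99/35

The best approximation g ∈ W is the orthogonal projection of f onto W. Writing g = a_0 + a_1 x + a_2 x^2, the coefficients solve the normal equations G · a = b where
  G_{ij} = <φ_i, φ_j> and b_i = <f, φ_i>, with φ_0 = 1, φ_1 = x, φ_2 = x^2.
G =
  [2, 0, 2/3]
  [0, 2/3, 0]
  [2/3, 0, 2/5],
b = (34/5, 2/5, 18/7).
Solving gives a_0 = 99/35, a_1 = 3/5, a_2 = 12/7, so
  g(x) = 12*x^2/7 + 3*x/5 + 99/35.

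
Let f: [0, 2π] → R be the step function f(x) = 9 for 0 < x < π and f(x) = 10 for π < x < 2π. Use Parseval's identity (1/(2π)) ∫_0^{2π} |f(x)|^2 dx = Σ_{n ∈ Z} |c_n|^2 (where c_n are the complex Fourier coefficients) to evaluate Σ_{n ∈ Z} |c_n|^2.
Σ |c_n|^2 = 181/2

Parseval equates the L^2 energy of f (normalised by 1/(2π)) with the ℓ^2 sum of its Fourier coefficients: (1/(2π)) ∫_0^{2π} |f|^2 = Σ |c_n|^2.
Compute the left side: (1/(2π)) [∫_0^π 9^2 dx + ∫_π^{2π} 10^2 dx] = (1/(2π)) · (81π + 100π) = (81 + 100)/2 = 181/2.
So Σ_{n ∈ Z} |c_n|^2 = 181/2.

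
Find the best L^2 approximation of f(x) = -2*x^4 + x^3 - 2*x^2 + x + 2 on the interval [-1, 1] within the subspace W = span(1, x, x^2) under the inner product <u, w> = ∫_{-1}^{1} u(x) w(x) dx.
g(x) = -26*x^2/7 + 8*x/5 + 76/35

The best approximation g ∈ W is the orthogonal projection of f onto W. Writing g = a_0 + a_1 x + a_2 x^2, the coefficients solve the normal equations G · a = b where
  G_{ij} = <φ_i, φ_j> and b_i = <f, φ_i>, with φ_0 = 1, φ_1 = x, φ_2 = x^2.
G =
  [2, 0, 2/3]
  [0, 2/3, 0]
  [2/3, 0, 2/5],
b = (28/15, 16/15, -4/105).
Solving gives a_0 = 76/35, a_1 = 8/5, a_2 = -26/7, so
  g(x) = -26*x^2/7 + 8*x/5 + 76/35.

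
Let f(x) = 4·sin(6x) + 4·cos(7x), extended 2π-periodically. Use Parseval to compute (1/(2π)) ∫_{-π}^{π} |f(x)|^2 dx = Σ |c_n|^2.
Σ |c_n|^2 = 16

Expand |f|^2 and use orthogonality of {sin(nx), cos(mx)} on [-π, π]:
  ∫_{-π}^{π} sin(nx)^2 dx = π, ∫ cos(mx)^2 dx = π, and cross terms integrate to 0.
So ∫_{-π}^{π} f(x)^2 dx = 4^2 · π + 4^2 · π = (16 + 16)π.
Divide by 2π: (16 + 16)/2 = 16.
By Parseval, this equals Σ |c_n|^2.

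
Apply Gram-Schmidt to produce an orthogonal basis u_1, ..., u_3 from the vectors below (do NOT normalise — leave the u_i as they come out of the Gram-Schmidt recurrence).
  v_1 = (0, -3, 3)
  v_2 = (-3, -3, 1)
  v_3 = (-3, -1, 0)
Orthogonal basis:
  u_1 = (0, -3, 3)
  u_2 = (-3, -1, -1)
  u_3 = (-3/11, 9/22, 9/22)

Apply the Gram-Schmidt recurrence
  u_1 = v_1
  u_i = v_i − Σ_{j<i} ((v_i · u_j) / (u_j · u_j)) · u_j.

Step by step this gives:
  u_1 = (0, -3, 3)
  u_2 = (-3, -1, -1)
  u_3 = (-3/11, 9/22, 9/22)

Orthogonality check:
  u_2 · u_1 = 0 (should be 0)
  u_3 · u_1 = 0 (should be 0)
  u_3 · u_2 = 0 (should be 0)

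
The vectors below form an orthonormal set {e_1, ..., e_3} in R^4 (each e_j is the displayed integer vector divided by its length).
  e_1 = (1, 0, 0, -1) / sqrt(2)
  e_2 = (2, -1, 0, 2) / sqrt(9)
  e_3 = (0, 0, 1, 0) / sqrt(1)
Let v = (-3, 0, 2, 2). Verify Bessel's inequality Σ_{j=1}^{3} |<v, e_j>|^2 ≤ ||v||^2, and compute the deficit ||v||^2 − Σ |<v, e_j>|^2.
Σ |<v, e_j>|^2 = 305/18; ||v||^2 = 17; deficit = 1/18

Write each e_j = u_j / sqrt(<u_j, u_j>) where u_j is the displayed integer vector. Then <v, e_j> = <v, u_j> / sqrt(<u_j, u_j>), so |<v, e_j>|^2 = <v, u_j>^2 / <u_j, u_j>.
Coefficients: <v, e_1> = -5/sqrt(2), <v, e_2> = -2/sqrt(9), <v, e_3> = 2/sqrt(1).
Square and sum: Σ |<v, e_j>|^2 = 305/18.
Compute ||v||^2 = v·v = 17.
Deficit = 17 − 305/18 = 1/18 ≥ 0, confirming Bessel's inequality. (The deficit equals ||v − Σ <v,e_j> e_j||^2, the squared distance from v to span{e_j}.)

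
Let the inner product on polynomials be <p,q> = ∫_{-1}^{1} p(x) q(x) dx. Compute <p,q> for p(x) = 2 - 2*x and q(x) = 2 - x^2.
<p,q> = 20/3

Expand the product: p(x)·q(x) = 2*x^3 - 2*x^2 - 4*x + 4.
∫_{-1}^{1} of each monomial x^k gives [2/(k+1) if k even, 0 if k odd]. Integrating term-by-term (or equivalently evaluating the antiderivative F(x) = x^4/2 - 2*x^3/3 - 2*x^2 + 4*x at the endpoints):
  F(1) − F(−1) = 11/6 − (-29/6) = 20/3.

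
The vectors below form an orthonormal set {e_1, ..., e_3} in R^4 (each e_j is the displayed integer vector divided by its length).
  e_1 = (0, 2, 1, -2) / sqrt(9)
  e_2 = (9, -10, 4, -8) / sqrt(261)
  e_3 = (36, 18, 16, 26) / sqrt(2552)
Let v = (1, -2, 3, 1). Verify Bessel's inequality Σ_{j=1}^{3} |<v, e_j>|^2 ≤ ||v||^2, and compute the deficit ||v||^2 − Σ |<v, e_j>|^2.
Σ |<v, e_j>|^2 = 161/22; ||v||^2 = 15; deficit = 169/22

Write each e_j = u_j / sqrt(<u_j, u_j>) where u_j is the displayed integer vector. Then <v, e_j> = <v, u_j> / sqrt(<u_j, u_j>), so |<v, e_j>|^2 = <v, u_j>^2 / <u_j, u_j>.
Coefficients: <v, e_1> = -3/sqrt(9), <v, e_2> = 33/sqrt(261), <v, e_3> = 74/sqrt(2552).
Square and sum: Σ |<v, e_j>|^2 = 161/22.
Compute ||v||^2 = v·v = 15.
Deficit = 15 − 161/22 = 169/22 ≥ 0, confirming Bessel's inequality. (The deficit equals ||v − Σ <v,e_j> e_j||^2, the squared distance from v to span{e_j}.)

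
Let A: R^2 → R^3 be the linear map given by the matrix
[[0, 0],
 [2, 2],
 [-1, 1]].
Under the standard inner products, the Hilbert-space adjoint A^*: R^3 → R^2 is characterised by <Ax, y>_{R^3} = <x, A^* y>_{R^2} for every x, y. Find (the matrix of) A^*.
A^* = A^T =
[[0, 2, -1],
 [0, 2, 1]]

For real matrices with standard dot products, the defining identity <Ax, y> = <x, A^* y> gives (Ax)^T y = x^T (A^*) y, i.e. x^T A^T y = x^T (A^*) y. Since this holds for all x, y, we must have A^* = A^T. Therefore
A^* =
[[0, 2, -1],
 [0, 2, 1]].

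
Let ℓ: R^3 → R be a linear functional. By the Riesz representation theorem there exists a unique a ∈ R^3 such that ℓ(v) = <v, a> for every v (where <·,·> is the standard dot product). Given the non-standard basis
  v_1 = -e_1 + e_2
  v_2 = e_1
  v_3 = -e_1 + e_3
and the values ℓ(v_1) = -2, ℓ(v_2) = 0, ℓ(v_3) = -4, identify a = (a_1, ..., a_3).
a = (0, -2, -4)

Write a = (a_1, ..., a_3) in the standard basis. For each basis vector v_i, ℓ(v_i) = <v_i, a> is a linear equation in the a_j's. Collect the n equations into a matrix system V a = ℓ, where row i of V is v_i (expressed in the standard basis). Since V is invertible (lower-triangular with 1s on the diagonal, up to permutation), solve by back-substitution:
  V =
[[-1, 1, 0],
 [1, 0, 0],
 [-1, 0, 1]]
  V a = (-2, 0, -4)
Solving gives a = (0, -2, -4).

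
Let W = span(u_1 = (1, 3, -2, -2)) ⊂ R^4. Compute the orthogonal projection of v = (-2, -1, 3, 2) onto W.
proj_W(v) = (-5/6, -5/2, 5/3, 5/3)

Set up U = [u_1 | ... | u_1] ∈ R^(4×1). The projector onto W = col(U) is P = U (U^T U)^(-1) U^T.
Compute U^T U =
  [18],
and U^T v = (-15).
Solve U^T U · c = U^T v for the coefficients: c = (-5/6). The projection is proj_W(v) = U c.
Check: (v - proj_W(v)) · u_1 = 0  (should be 0).
Result: proj_W(v) = (-5/6, -5/2, 5/3, 5/3).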